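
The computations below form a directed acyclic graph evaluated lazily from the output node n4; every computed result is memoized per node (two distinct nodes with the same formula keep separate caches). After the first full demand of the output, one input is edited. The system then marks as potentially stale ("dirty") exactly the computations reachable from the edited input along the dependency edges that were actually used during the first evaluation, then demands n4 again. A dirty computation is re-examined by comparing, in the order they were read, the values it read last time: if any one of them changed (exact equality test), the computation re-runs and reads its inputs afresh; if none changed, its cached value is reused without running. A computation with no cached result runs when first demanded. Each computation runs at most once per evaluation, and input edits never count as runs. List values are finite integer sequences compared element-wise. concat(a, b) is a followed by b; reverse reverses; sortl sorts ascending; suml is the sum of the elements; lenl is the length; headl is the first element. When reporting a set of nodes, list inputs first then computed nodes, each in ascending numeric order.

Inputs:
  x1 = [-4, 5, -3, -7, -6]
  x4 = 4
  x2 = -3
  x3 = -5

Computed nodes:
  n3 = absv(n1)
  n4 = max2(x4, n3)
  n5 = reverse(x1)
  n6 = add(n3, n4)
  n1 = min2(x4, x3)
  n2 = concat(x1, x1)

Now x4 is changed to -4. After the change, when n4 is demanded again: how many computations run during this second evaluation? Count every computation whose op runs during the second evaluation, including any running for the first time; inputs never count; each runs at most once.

First demand of the output computes:
  n1 = min2(4, -5) = -5
  n3 = absv(-5) = 5
  n4 = max2(4, 5) = 5

After the edit, cleaning proceeds:
  n1: a read changed (x4 4->-4) — executes, giving -5 — identical to its old value.
  n3: dirty, but its reads are unchanged (n1 unchanged); cached 5 stands.
  n4: a read changed (x4 4->-4) — executes, giving 5 — identical to its old value.

Note where the cutoff bites: n3 is checked, finds nothing changed, and keeps its cache.

2 computations run: n1, n4.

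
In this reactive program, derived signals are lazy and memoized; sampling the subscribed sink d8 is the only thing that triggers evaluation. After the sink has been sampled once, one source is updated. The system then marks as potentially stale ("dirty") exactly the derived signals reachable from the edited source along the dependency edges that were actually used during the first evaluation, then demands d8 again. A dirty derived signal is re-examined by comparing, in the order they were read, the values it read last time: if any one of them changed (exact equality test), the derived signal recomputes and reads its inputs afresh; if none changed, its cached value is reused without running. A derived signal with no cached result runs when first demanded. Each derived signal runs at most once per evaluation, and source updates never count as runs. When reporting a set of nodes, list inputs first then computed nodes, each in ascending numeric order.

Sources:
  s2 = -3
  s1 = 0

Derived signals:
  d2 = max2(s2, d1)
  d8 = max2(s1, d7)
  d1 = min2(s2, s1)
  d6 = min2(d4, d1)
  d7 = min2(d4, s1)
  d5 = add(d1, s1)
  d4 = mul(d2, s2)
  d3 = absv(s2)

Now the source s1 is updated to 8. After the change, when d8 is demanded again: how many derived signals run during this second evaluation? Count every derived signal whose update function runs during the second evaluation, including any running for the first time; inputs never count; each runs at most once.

First demand of the output computes:
  d1 = min2(-3, 0) = -3
  d2 = max2(-3, -3) = -3
  d4 = mul(-3, -3) = 9
  d7 = min2(9, 0) = 0
  d8 = max2(0, 0) = 0

After the edit, cleaning proceeds:
  d1: a read changed (s1 0->8) — executes, giving -3 — identical to its old value.
  d2: dirty, but its reads are unchanged (s2 unchanged, d1 unchanged); cached -3 stands.
  d4: dirty, but its reads are unchanged (d2 unchanged, s2 unchanged); cached 9 stands.
  d7: a read changed (s1 0->8) — executes, giving 8.
  d8: a read changed (s1 0->8; d7 0->8) — executes, giving 8.

Note where the cutoff bites: d2 is checked, finds nothing changed, and keeps its cache.

3 derived signals run: d1, d7, d8.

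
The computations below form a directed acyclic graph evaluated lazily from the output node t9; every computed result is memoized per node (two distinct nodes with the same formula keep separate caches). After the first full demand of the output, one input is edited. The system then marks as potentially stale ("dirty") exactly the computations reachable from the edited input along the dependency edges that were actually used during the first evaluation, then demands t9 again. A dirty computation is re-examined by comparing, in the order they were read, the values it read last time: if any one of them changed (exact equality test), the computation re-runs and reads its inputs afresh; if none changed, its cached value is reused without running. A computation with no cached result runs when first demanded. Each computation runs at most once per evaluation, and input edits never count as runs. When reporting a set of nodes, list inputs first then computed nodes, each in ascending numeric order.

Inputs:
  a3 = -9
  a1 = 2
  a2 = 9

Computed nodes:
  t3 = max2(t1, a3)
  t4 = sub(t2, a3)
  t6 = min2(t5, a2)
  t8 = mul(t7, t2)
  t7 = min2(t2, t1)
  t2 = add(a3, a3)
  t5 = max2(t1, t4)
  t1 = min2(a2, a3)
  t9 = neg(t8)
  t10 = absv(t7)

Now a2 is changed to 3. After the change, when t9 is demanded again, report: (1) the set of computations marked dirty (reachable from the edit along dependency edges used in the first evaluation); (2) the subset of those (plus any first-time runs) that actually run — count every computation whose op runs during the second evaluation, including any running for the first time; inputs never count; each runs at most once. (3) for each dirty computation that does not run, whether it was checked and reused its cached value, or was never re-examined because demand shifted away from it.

The edit dirties: t1, t7, t8, t9.
1 computations run: t1.
Cache hits after checking: t7, t8, t9.
Note the absorption at t1: it re-runs yet its value is the same, leaving the output's value untouched.

First demand of the output computes:
  t1 = min2(9, -9) = -9
  t2 = add(-9, -9) = -18
  t7 = min2(-18, -9) = -18
  t8 = mul(-18, -18) = 324
  t9 = neg(324) = -324

After the edit, cleaning proceeds:
  t1: a read changed (a2 9->3) — executes, giving -9 — identical to its old value.
  t7: dirty, but its reads are unchanged (t2 unchanged, t1 unchanged); cached -18 stands.
  t8: dirty, but its reads are unchanged (t7 unchanged, t2 unchanged); cached 324 stands.
  t9: dirty, but its reads are unchanged (t8 unchanged); cached -324 stands.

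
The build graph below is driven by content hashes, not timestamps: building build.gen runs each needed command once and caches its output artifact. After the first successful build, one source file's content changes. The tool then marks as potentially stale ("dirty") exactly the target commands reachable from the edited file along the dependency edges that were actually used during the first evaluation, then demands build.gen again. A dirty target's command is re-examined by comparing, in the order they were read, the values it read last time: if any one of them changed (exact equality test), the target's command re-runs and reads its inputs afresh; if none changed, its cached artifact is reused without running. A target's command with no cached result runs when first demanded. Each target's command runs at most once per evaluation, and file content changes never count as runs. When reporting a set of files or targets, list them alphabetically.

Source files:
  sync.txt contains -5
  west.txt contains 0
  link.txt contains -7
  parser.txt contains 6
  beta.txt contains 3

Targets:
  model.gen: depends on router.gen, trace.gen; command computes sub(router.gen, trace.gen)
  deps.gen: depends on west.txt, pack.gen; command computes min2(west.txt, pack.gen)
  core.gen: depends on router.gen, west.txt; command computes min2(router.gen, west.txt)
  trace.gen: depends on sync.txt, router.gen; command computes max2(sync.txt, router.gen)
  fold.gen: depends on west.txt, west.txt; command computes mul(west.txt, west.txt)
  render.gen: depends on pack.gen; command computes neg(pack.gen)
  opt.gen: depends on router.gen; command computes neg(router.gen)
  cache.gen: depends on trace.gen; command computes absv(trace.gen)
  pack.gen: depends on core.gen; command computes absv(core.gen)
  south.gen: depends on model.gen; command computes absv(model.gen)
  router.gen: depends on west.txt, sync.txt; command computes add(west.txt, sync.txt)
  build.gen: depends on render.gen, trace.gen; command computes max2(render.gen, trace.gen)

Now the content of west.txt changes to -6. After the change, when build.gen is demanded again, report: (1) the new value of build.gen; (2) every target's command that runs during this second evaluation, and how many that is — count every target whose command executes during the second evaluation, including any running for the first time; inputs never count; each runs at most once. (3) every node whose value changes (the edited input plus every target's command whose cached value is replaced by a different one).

build.gen now evaluates to -5.
Run set: build.gen, core.gen, pack.gen, render.gen, router.gen, trace.gen (6 run).
Changed values: core.gen, pack.gen, render.gen, router.gen, west.txt.

Initial pass — values computed on the first demand:
  router.gen = add(0, -5) = -5
  core.gen = min2(-5, 0) = -5
  pack.gen = absv(-5) = 5
  render.gen = neg(5) = -5
  trace.gen = max2(-5, -5) = -5
  build.gen = max2(-5, -5) = -5

Second demand — change propagation:
  router.gen: re-runs because west.txt 0->-6; new result -11.
  core.gen: re-runs because router.gen -5->-11; west.txt 0->-6; new result -11.
  pack.gen: re-runs because core.gen -5->-11; new result 11.
  render.gen: re-runs because pack.gen 5->11; new result -11.
  trace.gen: re-runs because router.gen -5->-11; new result -5 (unchanged).
  build.gen: re-runs because render.gen -5->-11; new result -5 (unchanged).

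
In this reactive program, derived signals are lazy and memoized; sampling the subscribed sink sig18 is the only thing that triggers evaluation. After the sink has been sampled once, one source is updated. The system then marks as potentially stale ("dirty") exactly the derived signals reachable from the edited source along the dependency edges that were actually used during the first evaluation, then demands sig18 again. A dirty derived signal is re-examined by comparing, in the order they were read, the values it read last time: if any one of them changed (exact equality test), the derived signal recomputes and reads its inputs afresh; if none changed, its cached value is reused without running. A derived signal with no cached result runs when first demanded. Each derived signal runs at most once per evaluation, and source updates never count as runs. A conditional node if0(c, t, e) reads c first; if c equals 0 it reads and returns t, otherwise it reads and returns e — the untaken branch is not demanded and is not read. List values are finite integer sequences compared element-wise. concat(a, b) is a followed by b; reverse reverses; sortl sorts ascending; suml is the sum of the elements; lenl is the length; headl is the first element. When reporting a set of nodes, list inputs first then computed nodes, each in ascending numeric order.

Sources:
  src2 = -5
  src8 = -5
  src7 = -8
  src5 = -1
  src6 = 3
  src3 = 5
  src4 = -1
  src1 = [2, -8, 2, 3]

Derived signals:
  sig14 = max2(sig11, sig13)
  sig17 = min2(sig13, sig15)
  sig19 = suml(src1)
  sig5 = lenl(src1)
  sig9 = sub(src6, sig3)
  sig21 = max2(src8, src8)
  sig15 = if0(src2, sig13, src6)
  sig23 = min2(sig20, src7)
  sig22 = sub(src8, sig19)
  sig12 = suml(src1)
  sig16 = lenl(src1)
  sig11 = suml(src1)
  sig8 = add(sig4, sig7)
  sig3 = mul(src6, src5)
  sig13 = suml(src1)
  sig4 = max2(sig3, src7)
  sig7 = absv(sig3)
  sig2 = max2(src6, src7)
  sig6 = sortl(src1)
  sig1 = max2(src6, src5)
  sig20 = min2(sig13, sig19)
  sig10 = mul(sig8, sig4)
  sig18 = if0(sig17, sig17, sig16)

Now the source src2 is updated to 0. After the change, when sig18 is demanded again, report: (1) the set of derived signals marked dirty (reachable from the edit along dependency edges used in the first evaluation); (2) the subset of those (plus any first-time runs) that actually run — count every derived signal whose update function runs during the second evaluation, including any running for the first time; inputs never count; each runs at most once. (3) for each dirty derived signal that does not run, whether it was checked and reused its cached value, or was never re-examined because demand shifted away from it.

The edit dirties: sig15, sig17, sig18.
2 derived signals run: sig15, sig17.
Cache hits after checking: sig18.
Note the absorption at sig17: it re-runs yet its value is the same, leaving the output's value untouched.

First demand of the output computes:
  sig13 = suml([2, -8, 2, 3]) = -1
  sig15 = if0(src2=-5 -> else branch src6) = 3
  sig16 = lenl([2, -8, 2, 3]) = 4
  sig17 = min2(-1, 3) = -1
  sig18 = if0(sig17=-1 -> else branch sig16) = 4

After the edit, cleaning proceeds:
  sig15: a read changed (src2 -5->0) — executes, giving -1.
  sig17: a read changed (sig15 3->-1) — executes, giving -1 — identical to its old value.
  sig18: dirty, but its reads are unchanged (sig17 unchanged, sig16 unchanged); cached 4 stands.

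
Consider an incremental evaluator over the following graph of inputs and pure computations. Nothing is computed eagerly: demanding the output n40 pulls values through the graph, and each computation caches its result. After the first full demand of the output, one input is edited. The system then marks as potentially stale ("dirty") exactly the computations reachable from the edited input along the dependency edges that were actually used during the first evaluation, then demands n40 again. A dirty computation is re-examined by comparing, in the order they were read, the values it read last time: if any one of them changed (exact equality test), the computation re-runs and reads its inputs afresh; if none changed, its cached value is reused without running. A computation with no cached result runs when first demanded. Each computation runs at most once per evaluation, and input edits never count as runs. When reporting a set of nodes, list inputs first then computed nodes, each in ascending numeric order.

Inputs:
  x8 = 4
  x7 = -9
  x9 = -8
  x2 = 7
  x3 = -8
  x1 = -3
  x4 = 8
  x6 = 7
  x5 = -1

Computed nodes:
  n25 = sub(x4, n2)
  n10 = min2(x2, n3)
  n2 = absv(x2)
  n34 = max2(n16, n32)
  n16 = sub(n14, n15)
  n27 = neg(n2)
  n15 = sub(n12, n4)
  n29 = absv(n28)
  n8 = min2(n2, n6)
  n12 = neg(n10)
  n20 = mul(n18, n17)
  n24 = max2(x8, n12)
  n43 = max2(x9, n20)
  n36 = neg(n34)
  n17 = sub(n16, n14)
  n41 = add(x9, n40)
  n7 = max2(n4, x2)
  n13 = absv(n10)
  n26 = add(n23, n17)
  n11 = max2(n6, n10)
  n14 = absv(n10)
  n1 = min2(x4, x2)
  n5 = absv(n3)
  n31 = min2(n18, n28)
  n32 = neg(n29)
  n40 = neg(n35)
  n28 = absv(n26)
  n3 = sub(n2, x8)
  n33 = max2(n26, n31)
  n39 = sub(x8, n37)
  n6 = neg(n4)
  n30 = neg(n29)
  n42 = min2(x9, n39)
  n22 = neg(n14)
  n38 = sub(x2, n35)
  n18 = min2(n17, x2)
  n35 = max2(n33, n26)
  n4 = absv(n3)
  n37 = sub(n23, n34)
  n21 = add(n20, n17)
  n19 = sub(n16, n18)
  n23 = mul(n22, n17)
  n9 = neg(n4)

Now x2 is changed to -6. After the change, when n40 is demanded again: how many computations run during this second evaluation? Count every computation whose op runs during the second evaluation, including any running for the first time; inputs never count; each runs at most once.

Run set: n2, n3, n4, n10, n12, n14, n15, n16, n17, n18, n22, n23, n26, n28, n31, n33, n35, n40 (18 run).

Initial pass — values computed on the first demand:
  n2 = absv(7) = 7
  n3 = sub(7, 4) = 3
  n4 = absv(3) = 3
  n10 = min2(7, 3) = 3
  n12 = neg(3) = -3
  n14 = absv(3) = 3
  n15 = sub(-3, 3) = -6
  n16 = sub(3, -6) = 9
  n17 = sub(9, 3) = 6
  n18 = min2(6, 7) = 6
  n22 = neg(3) = -3
  n23 = mul(-3, 6) = -18
  n26 = add(-18, 6) = -12
  n28 = absv(-12) = 12
  n31 = min2(6, 12) = 6
  n33 = max2(-12, 6) = 6
  n35 = max2(6, -12) = 6
  n40 = neg(6) = -6

Second demand — change propagation:
  n2: re-runs because x2 7->-6; new result 6.
  n3: re-runs because n2 7->6; new result 2.
  n4: re-runs because n3 3->2; new result 2.
  n10: re-runs because x2 7->-6; n3 3->2; new result -6.
  n12: re-runs because n10 3->-6; new result 6.
  n14: re-runs because n10 3->-6; new result 6.
  n15: re-runs because n12 -3->6; n4 3->2; new result 4.
  n16: re-runs because n14 3->6; n15 -6->4; new result 2.
  n17: re-runs because n16 9->2; n14 3->6; new result -4.
  n18: re-runs because n17 6->-4; x2 7->-6; new result -6.
  n22: re-runs because n14 3->6; new result -6.
  n23: re-runs because n22 -3->-6; n17 6->-4; new result 24.
  n26: re-runs because n23 -18->24; n17 6->-4; new result 20.
  n28: re-runs because n26 -12->20; new result 20.
  n31: re-runs because n18 6->-6; n28 12->20; new result -6.
  n33: re-runs because n26 -12->20; n31 6->-6; new result 20.
  n35: re-runs because n33 6->20; n26 -12->20; new result 20.
  n40: re-runs because n35 6->20; new result -20.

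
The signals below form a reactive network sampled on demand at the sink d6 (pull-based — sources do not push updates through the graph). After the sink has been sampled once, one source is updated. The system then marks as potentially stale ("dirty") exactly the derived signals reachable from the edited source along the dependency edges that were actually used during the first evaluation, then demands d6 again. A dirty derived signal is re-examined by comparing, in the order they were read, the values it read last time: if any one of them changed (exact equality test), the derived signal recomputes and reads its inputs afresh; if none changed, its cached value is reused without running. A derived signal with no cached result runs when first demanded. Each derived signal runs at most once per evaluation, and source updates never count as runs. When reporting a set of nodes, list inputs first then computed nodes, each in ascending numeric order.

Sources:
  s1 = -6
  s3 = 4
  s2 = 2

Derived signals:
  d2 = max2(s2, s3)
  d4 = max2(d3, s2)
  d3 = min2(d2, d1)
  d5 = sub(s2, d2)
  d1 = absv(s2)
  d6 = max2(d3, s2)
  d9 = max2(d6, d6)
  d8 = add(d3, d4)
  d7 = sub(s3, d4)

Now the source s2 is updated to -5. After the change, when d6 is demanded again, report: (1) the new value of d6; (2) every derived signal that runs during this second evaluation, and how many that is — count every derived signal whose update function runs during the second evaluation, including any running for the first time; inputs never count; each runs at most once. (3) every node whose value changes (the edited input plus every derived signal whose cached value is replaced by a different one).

Initial pass — values computed on the first demand:
  d1 = absv(2) = 2
  d2 = max2(2, 4) = 4
  d3 = min2(4, 2) = 2
  d6 = max2(2, 2) = 2

Second demand — change propagation:
  d1: re-runs because s2 2->-5; new result 5.
  d2: re-runs because s2 2->-5; new result 4 (unchanged).
  d3: re-runs because d1 2->5; new result 4.
  d6: re-runs because d3 2->4; s2 2->-5; new result 4.

d6 now evaluates to 4.
Run set: d1, d2, d3, d6 (4 run).
Changed values: s2, d1, d3, d6.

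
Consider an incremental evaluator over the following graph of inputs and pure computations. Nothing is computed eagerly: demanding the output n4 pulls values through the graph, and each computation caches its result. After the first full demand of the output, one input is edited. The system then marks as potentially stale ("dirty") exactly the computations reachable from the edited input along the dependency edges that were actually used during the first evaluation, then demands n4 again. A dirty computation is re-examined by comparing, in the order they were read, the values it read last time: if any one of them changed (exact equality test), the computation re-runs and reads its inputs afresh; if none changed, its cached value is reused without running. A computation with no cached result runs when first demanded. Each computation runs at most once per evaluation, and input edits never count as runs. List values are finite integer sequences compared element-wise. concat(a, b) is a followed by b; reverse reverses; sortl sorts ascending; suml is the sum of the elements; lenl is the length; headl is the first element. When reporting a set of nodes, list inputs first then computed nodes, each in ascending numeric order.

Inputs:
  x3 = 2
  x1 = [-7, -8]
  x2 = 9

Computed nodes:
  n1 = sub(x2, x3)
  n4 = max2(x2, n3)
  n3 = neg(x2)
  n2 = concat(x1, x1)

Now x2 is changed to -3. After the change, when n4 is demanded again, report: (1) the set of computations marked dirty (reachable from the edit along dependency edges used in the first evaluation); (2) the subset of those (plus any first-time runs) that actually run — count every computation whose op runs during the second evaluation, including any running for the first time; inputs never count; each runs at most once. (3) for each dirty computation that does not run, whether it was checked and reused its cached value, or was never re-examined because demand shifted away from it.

Dirty set: n3, n4.
Run set: n3, n4 (2 run).
All dirty computations ended up running.

Initial pass — values computed on the first demand:
  n3 = neg(9) = -9
  n4 = max2(9, -9) = 9

Second demand — change propagation:
  n3: re-runs because x2 9->-3; new result 3.
  n4: re-runs because x2 9->-3; n3 -9->3; new result 3.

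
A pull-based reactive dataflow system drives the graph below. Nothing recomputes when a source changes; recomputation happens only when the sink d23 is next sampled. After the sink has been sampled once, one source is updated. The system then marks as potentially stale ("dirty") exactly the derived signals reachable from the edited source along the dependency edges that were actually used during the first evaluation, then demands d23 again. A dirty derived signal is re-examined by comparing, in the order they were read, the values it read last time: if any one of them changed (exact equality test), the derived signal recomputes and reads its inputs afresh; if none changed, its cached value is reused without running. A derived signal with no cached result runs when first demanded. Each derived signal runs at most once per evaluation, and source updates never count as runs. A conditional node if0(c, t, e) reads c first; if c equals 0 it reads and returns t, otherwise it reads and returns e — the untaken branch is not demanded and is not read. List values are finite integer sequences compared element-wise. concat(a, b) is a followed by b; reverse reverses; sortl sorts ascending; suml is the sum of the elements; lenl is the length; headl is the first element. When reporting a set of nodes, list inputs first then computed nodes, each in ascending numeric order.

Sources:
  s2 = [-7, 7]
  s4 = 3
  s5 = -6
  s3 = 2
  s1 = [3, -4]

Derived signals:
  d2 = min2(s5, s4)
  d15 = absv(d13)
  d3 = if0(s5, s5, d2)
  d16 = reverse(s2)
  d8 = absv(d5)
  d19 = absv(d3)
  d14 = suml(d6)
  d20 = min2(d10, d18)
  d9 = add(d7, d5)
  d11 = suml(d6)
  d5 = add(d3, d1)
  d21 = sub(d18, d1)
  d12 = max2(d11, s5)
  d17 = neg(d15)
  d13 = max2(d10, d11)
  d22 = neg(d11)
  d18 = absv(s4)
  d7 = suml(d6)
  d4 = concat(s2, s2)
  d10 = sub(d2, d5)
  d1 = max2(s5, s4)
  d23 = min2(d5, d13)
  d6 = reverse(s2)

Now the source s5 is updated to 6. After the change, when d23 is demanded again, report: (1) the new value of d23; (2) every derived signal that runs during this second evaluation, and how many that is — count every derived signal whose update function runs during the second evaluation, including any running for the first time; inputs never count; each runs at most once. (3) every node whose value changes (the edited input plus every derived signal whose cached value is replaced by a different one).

First evaluation (everything demanded from the output):
  d1 = max2(-6, 3) = 3
  d2 = min2(-6, 3) = -6
  d3 = if0(s5=-6 -> else branch d2) = -6
  d5 = add(-6, 3) = -3
  d6 = reverse([-7, 7]) = [7, -7]
  d10 = sub(-6, -3) = -3
  d11 = suml([7, -7]) = 0
  d13 = max2(-3, 0) = 0
  d23 = min2(-3, 0) = -3

Propagation after the edit:
  d1: runs — s5 -6->6; result 6.
  d2: runs — s5 -6->6; result 3.
  d3: runs — s5 -6->6; d2 -6->3; result 3.
  d5: runs — d3 -6->3; d1 3->6; result 9.
  d10: runs — d2 -6->3; d5 -3->9; result -6.
  d13: runs — d10 -3->-6; result 0 (same value as before).
  d23: runs — d5 -3->9; result 0.

New value of d23: 0.
Derived signals that run: d1, d2, d3, d5, d10, d13, d23 — 7 in total.
Values that change: s5, d1, d2, d3, d5, d10, d23.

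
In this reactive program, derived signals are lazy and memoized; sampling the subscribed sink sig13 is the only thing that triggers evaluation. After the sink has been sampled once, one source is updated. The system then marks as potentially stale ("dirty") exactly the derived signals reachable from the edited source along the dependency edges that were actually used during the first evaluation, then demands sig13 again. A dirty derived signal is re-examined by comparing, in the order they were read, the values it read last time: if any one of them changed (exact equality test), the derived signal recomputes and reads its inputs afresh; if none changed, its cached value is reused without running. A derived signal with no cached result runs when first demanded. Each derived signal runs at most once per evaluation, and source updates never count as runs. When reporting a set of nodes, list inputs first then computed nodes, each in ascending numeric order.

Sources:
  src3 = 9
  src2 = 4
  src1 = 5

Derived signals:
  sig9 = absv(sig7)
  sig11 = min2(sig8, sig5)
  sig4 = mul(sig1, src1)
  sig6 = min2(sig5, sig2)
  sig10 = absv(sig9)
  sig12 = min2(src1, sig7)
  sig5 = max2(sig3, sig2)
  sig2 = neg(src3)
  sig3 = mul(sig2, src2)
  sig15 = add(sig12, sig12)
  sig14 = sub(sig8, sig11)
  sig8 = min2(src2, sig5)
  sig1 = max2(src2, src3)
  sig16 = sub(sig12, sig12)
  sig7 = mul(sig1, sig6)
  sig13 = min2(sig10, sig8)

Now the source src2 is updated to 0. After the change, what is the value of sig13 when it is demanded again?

First demand of the output computes:
  sig1 = max2(4, 9) = 9
  sig2 = neg(9) = -9
  sig3 = mul(-9, 4) = -36
  sig5 = max2(-36, -9) = -9
  sig6 = min2(-9, -9) = -9
  sig7 = mul(9, -9) = -81
  sig8 = min2(4, -9) = -9
  sig9 = absv(-81) = 81
  sig10 = absv(81) = 81
  sig13 = min2(81, -9) = -9

After the edit, cleaning proceeds:
  sig1: a read changed (src2 4->0) — executes, giving 9 — identical to its old value.
  sig3: a read changed (src2 4->0) — executes, giving 0.
  sig5: a read changed (sig3 -36->0) — executes, giving 0.
  sig6: a read changed (sig5 -9->0) — executes, giving -9 — identical to its old value.
  sig7: dirty, but its reads are unchanged (sig1 unchanged, sig6 unchanged); cached -81 stands.
  sig8: a read changed (src2 4->0; sig5 -9->0) — executes, giving 0.
  sig9: dirty, but its reads are unchanged (sig7 unchanged); cached 81 stands.
  sig10: dirty, but its reads are unchanged (sig9 unchanged); cached 81 stands.
  sig13: a read changed (sig8 -9->0) — executes, giving 0.

Note where the cutoff bites: sig7 is checked, finds nothing changed, and keeps its cache.

Demanding sig13 again yields 0.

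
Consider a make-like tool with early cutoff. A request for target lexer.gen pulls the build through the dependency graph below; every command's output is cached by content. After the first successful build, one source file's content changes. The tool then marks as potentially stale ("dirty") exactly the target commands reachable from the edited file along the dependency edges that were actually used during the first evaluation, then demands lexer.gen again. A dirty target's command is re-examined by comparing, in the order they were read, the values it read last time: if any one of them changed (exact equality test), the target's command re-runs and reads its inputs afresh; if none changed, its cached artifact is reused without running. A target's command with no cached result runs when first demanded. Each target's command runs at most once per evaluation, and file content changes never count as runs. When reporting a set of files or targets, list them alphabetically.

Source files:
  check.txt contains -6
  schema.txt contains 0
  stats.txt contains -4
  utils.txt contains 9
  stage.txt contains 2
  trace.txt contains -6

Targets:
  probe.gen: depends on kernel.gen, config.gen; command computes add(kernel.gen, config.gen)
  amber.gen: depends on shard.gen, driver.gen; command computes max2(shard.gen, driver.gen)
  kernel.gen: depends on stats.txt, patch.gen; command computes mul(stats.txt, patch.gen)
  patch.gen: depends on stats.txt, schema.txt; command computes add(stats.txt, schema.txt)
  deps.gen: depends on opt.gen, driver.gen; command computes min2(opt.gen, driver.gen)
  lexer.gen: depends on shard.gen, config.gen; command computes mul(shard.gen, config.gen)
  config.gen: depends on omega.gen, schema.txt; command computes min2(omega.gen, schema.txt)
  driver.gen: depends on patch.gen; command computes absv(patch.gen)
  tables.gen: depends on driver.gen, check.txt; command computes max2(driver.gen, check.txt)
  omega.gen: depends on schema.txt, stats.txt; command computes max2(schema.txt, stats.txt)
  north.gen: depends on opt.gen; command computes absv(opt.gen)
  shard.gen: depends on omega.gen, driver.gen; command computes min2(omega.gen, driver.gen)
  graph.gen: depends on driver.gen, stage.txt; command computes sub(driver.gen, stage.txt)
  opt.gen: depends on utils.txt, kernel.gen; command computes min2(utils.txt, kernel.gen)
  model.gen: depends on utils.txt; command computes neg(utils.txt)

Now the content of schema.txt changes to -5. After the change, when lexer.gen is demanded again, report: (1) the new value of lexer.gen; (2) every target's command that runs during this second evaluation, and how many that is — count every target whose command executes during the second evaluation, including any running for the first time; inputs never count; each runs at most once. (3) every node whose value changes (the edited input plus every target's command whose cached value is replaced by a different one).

Demanding lexer.gen again yields 20.
6 target commands run: config.gen, driver.gen, lexer.gen, omega.gen, patch.gen, shard.gen.
The nodes whose values change: config.gen, driver.gen, lexer.gen, omega.gen, patch.gen, schema.txt, shard.gen.

First demand of the output computes:
  omega.gen = max2(0, -4) = 0
  config.gen = min2(0, 0) = 0
  patch.gen = add(-4, 0) = -4
  driver.gen = absv(-4) = 4
  shard.gen = min2(0, 4) = 0
  lexer.gen = mul(0, 0) = 0

After the edit, cleaning proceeds:
  omega.gen: a read changed (schema.txt 0->-5) — executes, giving -4.
  config.gen: a read changed (omega.gen 0->-4; schema.txt 0->-5) — executes, giving -5.
  patch.gen: a read changed (schema.txt 0->-5) — executes, giving -9.
  driver.gen: a read changed (patch.gen -4->-9) — executes, giving 9.
  shard.gen: a read changed (omega.gen 0->-4; driver.gen 4->9) — executes, giving -4.
  lexer.gen: a read changed (shard.gen 0->-4; config.gen 0->-5) — executes, giving 20.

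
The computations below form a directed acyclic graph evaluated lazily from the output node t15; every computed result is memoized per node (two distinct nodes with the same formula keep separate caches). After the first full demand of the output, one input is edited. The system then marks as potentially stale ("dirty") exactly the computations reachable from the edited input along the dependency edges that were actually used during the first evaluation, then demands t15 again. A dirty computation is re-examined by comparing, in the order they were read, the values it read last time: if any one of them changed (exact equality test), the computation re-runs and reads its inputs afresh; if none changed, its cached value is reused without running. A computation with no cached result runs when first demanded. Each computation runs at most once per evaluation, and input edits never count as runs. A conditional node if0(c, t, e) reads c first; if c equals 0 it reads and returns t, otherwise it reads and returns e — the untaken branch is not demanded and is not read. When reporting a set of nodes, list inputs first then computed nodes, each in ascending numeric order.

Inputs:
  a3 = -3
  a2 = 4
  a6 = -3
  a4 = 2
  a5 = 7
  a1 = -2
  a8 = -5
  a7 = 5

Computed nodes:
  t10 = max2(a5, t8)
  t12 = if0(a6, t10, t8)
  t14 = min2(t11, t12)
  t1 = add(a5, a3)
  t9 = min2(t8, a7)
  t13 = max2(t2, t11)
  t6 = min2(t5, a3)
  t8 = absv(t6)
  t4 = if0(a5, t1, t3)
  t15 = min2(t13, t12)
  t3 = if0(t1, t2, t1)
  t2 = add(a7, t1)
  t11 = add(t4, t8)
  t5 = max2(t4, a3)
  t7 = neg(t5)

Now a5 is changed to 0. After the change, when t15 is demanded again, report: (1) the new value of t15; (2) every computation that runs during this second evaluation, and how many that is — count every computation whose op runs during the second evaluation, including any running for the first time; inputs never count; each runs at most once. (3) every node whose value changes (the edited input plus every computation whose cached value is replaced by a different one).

First demand of the output computes:
  t1 = add(7, -3) = 4
  t2 = add(5, 4) = 9
  t3 = if0(t1=4 -> else branch t1) = 4
  t4 = if0(a5=7 -> else branch t3) = 4
  t5 = max2(4, -3) = 4
  t6 = min2(4, -3) = -3
  t8 = absv(-3) = 3
  t11 = add(4, 3) = 7
  t12 = if0(a6=-3 -> else branch t8) = 3
  t13 = max2(9, 7) = 9
  t15 = min2(9, 3) = 3

After the edit, cleaning proceeds:
  t1: a read changed (a5 7->0) — executes, giving -3.
  t2: a read changed (t1 4->-3) — executes, giving 2.
  t3: stays stale; no demand reaches it after the flip.
  t4: a read changed (a5 7->0) — executes, giving -3.
  t5: a read changed (t4 4->-3) — executes, giving -3.
  t6: a read changed (t5 4->-3) — executes, giving -3 — identical to its old value.
  t8: dirty, but its reads are unchanged (t6 unchanged); cached 3 stands.
  t11: a read changed (t4 4->-3) — executes, giving 0.
  t12: dirty, but its reads are unchanged (a6 unchanged, t8 unchanged); cached 3 stands.
  t13: a read changed (t2 9->2; t11 7->0) — executes, giving 2.
  t15: a read changed (t13 9->2) — executes, giving 2.

Note the branch switch — demand abandons t3, which is never re-examined.

Demanding t15 again yields 2.
8 computations run: t1, t2, t4, t5, t6, t11, t13, t15.
The nodes whose values change: a5, t1, t2, t4, t5, t11, t13, t15.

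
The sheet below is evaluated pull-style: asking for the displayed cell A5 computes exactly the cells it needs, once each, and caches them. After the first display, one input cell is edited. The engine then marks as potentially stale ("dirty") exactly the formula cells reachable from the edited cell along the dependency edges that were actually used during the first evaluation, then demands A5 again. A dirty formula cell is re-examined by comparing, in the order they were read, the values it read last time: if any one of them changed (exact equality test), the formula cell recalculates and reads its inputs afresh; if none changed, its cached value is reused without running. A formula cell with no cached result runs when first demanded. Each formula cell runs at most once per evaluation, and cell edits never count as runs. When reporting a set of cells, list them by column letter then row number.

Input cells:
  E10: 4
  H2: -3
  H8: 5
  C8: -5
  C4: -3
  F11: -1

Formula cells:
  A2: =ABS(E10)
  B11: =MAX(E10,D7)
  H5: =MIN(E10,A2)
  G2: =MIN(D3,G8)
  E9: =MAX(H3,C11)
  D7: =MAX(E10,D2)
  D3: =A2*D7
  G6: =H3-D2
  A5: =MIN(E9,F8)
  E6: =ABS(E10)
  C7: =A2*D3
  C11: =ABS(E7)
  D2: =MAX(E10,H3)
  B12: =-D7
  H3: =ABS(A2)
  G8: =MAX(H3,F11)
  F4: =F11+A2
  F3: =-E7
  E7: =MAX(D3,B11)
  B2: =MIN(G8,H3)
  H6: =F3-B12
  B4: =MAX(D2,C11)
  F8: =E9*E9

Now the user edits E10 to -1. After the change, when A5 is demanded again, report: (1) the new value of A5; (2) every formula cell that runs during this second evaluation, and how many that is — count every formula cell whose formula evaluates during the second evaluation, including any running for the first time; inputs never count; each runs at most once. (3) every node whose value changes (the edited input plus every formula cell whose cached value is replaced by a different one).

Demanding A5 again yields 1.
11 formula cells run: A2, A5, B11, C11, D2, D3, D7, E7, E9, F8, H3.
The nodes whose values change: A2, A5, B11, C11, D2, D3, D7, E7, E9, E10, F8, H3.

First demand of the output computes:
  A2 = ABS(4) = 4
  H3 = ABS(4) = 4
  D2 = MAX(4, 4) = 4
  D7 = MAX(4, 4) = 4
  B11 = MAX(4, 4) = 4
  D3 = 4 * 4 = 16
  E7 = MAX(16, 4) = 16
  C11 = ABS(16) = 16
  E9 = MAX(4, 16) = 16
  F8 = 16 * 16 = 256
  A5 = MIN(16, 256) = 16

After the edit, cleaning proceeds:
  A2: a read changed (E10 4->-1) — executes, giving 1.
  H3: a read changed (A2 4->1) — executes, giving 1.
  D2: a read changed (E10 4->-1; H3 4->1) — executes, giving 1.
  D7: a read changed (E10 4->-1; D2 4->1) — executes, giving 1.
  B11: a read changed (E10 4->-1; D7 4->1) — executes, giving 1.
  D3: a read changed (A2 4->1; D7 4->1) — executes, giving 1.
  E7: a read changed (D3 16->1; B11 4->1) — executes, giving 1.
  C11: a read changed (E7 16->1) — executes, giving 1.
  E9: a read changed (H3 4->1; C11 16->1) — executes, giving 1.
  F8: a read changed (E9 16->1; E9 16->1) — executes, giving 1.
  A5: a read changed (E9 16->1; F8 256->1) — executes, giving 1.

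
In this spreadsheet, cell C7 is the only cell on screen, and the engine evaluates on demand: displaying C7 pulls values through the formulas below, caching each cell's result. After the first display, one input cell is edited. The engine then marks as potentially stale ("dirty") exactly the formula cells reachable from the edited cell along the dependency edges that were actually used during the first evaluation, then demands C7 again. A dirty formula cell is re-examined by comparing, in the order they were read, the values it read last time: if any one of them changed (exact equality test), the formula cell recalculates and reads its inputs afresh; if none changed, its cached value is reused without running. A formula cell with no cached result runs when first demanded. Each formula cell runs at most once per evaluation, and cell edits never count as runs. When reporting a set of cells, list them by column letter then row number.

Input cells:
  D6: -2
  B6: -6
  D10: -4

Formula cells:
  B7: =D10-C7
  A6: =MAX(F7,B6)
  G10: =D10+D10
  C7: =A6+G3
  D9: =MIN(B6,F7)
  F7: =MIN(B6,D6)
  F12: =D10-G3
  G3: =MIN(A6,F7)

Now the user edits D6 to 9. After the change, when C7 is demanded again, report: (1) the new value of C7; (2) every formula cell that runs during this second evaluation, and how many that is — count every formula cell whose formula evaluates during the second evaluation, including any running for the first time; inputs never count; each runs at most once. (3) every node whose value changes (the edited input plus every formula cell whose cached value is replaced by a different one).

Initial pass — values computed on the first demand:
  F7 = MIN(-6, -2) = -6
  A6 = MAX(-6, -6) = -6
  G3 = MIN(-6, -6) = -6
  C7 = -6 + -6 = -12

Second demand — change propagation:
  F7: re-runs because D6 -2->9; new result -6 (unchanged).
  A6: re-examined; everything it read last time is the same (F7 unchanged, B6 unchanged) — cache -6 kept, no run.
  G3: re-examined; everything it read last time is the same (A6 unchanged, F7 unchanged) — cache -6 kept, no run.
  C7: re-examined; everything it read last time is the same (A6 unchanged, G3 unchanged) — cache -12 kept, no run.

The important point: F7 recomputes to an identical value, and the output ends up unchanged.

C7 now evaluates to -12.
Run set: F7 (1 run).
Changed values: D6.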